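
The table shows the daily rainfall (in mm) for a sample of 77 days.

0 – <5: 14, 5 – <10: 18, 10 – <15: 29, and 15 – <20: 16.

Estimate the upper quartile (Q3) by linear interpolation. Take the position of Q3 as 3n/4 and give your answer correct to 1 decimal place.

14.4

Cumulative frequencies: 14, 32, 61, 77
n = 77; position = 3n/4 = 57.75.
This falls in the class 10 – <15: L = 10, F = 32, f = 29, h = 5.
Upper quartile ≈ 10 + ((57.75 − 32) / 29) × 5 = 14.4397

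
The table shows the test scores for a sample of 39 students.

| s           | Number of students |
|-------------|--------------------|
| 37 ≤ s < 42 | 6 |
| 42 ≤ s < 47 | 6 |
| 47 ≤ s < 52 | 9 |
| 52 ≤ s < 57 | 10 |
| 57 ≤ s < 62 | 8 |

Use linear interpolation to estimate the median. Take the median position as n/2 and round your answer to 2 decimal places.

51.17

Cumulative frequencies: 6, 12, 21, 31, 39
n = 39; position = n/2 = 19.5.
This falls in the class 47 ≤ s < 52: L = 47, F = 12, f = 9, h = 5.
Median ≈ 47 + ((19.5 − 12) / 9) × 5 = 51.1667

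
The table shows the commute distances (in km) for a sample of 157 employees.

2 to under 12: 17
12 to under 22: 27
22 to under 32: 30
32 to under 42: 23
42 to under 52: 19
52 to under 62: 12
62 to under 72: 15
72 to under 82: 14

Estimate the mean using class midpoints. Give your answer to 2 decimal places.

Midpoints: 7, 17, 27, 37, 47, 57, 67, 77
Σfm = 17×7 + 27×17 + 30×27 + 23×37 + 19×47 + 12×57 + 15×67 + 14×77 = 5899
n = Σf = 157
Mean = 5899 / 157 = 37.5732

37.57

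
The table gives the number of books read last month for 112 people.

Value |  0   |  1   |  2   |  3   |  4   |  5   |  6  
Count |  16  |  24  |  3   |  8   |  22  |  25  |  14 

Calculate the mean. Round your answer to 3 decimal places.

3.134

Values: 0, 1, 2, 3, 4, 5, 6
Σfx = 16×0 + 24×1 + 3×2 + 8×3 + 22×4 + 25×5 + 14×6 = 351
n = Σf = 112
Mean = 351 / 112 = 3.1339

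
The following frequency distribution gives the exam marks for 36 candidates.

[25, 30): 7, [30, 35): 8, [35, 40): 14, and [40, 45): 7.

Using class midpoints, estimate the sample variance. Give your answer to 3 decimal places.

Midpoints: 27.5, 32.5, 37.5, 42.5
n = 36, Σfm = 1275, mean = 35.4167
Σfm² = 46075
Σf(m − x̄)² = Σfm² − (Σfm)²/n = 46075 − 1275²/36 = 918.7500
Sample variance = 918.7500 / 35 = 26.2500

26.250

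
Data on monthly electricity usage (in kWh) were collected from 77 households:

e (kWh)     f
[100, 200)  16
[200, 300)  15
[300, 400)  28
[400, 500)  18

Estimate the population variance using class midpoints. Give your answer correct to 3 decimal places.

11178.951

Midpoints: 150, 250, 350, 450
n = 77, Σfm = 24050, mean = 312.3377
Σfm² = 8372500
Σf(m − x̄)² = Σfm² − (Σfm)²/n = 8372500 − 24050²/77 = 860779.2208
Population variance = 860779.2208 / 77 = 11178.9509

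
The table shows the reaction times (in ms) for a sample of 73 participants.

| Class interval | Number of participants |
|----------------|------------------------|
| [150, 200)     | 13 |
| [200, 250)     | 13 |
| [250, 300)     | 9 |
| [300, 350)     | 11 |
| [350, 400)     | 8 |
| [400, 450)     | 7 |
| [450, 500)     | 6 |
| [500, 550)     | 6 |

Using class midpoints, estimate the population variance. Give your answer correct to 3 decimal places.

Midpoints: 175, 225, 275, 325, 375, 425, 475, 525
n = 73, Σfm = 23225, mean = 318.1507
Σfm² = 8295625
Σf(m − x̄)² = Σfm² − (Σfm)²/n = 8295625 − 23225²/73 = 906575.3425
Population variance = 906575.3425 / 73 = 12418.8403

12418.840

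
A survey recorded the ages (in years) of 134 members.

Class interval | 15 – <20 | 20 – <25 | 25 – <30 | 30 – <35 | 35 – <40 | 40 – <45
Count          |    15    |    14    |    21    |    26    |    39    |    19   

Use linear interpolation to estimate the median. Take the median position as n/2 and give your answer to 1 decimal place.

33.3

Cumulative frequencies: 15, 29, 50, 76, 115, 134
n = 134; position = n/2 = 67.
This falls in the class 30 – <35: L = 30, F = 50, f = 26, h = 5.
Median ≈ 30 + ((67 − 50) / 26) × 5 = 33.2692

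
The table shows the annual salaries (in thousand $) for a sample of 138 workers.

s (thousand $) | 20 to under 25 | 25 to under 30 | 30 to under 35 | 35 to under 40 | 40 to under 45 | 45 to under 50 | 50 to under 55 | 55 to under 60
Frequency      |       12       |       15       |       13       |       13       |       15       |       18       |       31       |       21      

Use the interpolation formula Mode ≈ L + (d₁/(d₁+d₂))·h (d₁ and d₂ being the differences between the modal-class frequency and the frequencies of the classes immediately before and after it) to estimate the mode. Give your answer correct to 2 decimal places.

52.83

Modal class: 50 to under 55 (highest frequency 31).
d₁ = 31 − 18 = 13, d₂ = 31 − 21 = 10
Mode ≈ 50 + (13/(13+10)) × 5 = 50 + 2.8261 = 52.8261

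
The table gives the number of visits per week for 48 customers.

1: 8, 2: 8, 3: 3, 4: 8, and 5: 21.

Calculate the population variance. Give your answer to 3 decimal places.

2.457

Values: 1, 2, 3, 4, 5
n = 48, Σfx = 170, mean = 3.5417
Σfx² = 720
Σf(x − x̄)² = Σfx² − (Σfx)²/n = 720 − 170²/48 = 117.9167
Population variance = 117.9167 / 48 = 2.4566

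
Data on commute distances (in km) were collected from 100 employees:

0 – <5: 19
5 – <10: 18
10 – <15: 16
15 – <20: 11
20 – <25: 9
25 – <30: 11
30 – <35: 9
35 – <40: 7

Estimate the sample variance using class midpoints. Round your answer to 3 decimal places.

Midpoints: 2.5, 7.5, 12.5, 17.5, 22.5, 27.5, 32.5, 37.5
n = 100, Σfm = 1635, mean = 16.3500
Σfm² = 39225
Σf(m − x̄)² = Σfm² − (Σfm)²/n = 39225 − 1635²/100 = 12492.7500
Sample variance = 12492.7500 / 99 = 126.1894

126.189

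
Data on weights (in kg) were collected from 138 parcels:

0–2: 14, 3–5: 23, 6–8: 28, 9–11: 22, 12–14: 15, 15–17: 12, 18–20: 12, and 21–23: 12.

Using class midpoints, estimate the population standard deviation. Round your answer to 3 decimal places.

Midpoints: 1, 4, 7, 10, 13, 16, 19, 22
n = 138, Σfm = 1401, mean = 10.1522
Σfm² = 19701
Σf(m − x̄)² = Σfm² − (Σfm)²/n = 19701 − 1401²/138 = 5477.8043
Population variance = 5477.8043 / 138 = 39.6942
Standard deviation = √39.6942 = 6.3003

6.300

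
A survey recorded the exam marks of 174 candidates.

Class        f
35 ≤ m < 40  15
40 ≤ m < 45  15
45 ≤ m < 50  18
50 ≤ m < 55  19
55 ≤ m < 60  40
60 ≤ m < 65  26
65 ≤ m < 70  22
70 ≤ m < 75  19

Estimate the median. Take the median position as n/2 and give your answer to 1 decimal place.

Cumulative frequencies: 15, 30, 48, 67, 107, 133, 155, 174
n = 174; position = n/2 = 87.
This falls in the class 55 ≤ m < 60: L = 55, F = 67, f = 40, h = 5.
Median ≈ 55 + ((87 − 67) / 40) × 5 = 57.5000

57.5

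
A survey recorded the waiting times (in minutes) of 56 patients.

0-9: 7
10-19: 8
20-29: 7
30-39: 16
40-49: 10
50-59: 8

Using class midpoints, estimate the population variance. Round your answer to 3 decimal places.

Midpoints: 4.5, 14.5, 24.5, 34.5, 44.5, 54.5
n = 56, Σfm = 1752, mean = 31.2857
Σfm² = 68634
Σf(m − x̄)² = Σfm² − (Σfm)²/n = 68634 − 1752²/56 = 13821.4286
Population variance = 13821.4286 / 56 = 246.8112

246.811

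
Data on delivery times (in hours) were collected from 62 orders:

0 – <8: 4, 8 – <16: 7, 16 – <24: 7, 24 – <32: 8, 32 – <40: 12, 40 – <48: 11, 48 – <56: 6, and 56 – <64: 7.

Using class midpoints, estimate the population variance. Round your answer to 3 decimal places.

Midpoints: 4, 12, 20, 28, 36, 44, 52, 60
n = 62, Σfm = 2112, mean = 34.0645
Σfm² = 88416
Σf(m − x̄)² = Σfm² − (Σfm)²/n = 88416 − 2112²/62 = 16471.7419
Population variance = 16471.7419 / 62 = 265.6733

265.673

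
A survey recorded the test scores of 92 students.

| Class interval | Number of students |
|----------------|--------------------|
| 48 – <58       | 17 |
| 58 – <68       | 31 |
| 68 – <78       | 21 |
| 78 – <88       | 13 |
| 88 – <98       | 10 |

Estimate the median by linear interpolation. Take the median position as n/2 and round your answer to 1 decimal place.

67.4

Cumulative frequencies: 17, 48, 69, 82, 92
n = 92; position = n/2 = 46.
This falls in the class 58 – <68: L = 58, F = 17, f = 31, h = 10.
Median ≈ 58 + ((46 − 17) / 31) × 10 = 67.3548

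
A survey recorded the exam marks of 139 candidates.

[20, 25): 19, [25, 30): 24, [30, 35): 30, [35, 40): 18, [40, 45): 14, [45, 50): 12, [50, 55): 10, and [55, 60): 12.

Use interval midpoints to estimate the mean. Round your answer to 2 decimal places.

36.82

Midpoints: 22.5, 27.5, 32.5, 37.5, 42.5, 47.5, 52.5, 57.5
Σfm = 19×22.5 + 24×27.5 + 30×32.5 + 18×37.5 + 14×42.5 + 12×47.5 + 10×52.5 + 12×57.5 = 5117.5
n = Σf = 139
Mean = 5117.5 / 139 = 36.8165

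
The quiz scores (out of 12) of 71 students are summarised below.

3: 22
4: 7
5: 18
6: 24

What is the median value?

5

Cumulative frequencies: 22, 29, 47, 71
n = 71, so the median is the value in position (n+1)/2 = 36.
Position 36 falls at value 5.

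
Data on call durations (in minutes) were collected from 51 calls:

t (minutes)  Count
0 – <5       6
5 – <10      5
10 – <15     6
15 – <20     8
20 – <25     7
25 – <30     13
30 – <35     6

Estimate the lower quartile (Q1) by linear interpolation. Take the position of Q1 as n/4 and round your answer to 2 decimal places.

11.46

Cumulative frequencies: 6, 11, 17, 25, 32, 45, 51
n = 51; position = n/4 = 12.75.
This falls in the class 10 – <15: L = 10, F = 11, f = 6, h = 5.
Lower quartile ≈ 10 + ((12.75 − 11) / 6) × 5 = 11.4583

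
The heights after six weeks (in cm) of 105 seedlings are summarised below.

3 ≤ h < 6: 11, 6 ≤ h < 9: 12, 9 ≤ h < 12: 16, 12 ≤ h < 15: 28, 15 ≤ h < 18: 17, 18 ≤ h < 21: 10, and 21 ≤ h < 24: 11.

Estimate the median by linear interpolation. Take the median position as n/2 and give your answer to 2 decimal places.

13.45

Cumulative frequencies: 11, 23, 39, 67, 84, 94, 105
n = 105; position = n/2 = 52.5.
This falls in the class 12 ≤ h < 15: L = 12, F = 39, f = 28, h = 3.
Median ≈ 12 + ((52.5 − 39) / 28) × 3 = 13.4464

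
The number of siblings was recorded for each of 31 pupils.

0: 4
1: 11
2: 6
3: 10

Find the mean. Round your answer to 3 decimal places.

Values: 0, 1, 2, 3
Σfx = 4×0 + 11×1 + 6×2 + 10×3 = 53
n = Σf = 31
Mean = 53 / 31 = 1.7097

1.710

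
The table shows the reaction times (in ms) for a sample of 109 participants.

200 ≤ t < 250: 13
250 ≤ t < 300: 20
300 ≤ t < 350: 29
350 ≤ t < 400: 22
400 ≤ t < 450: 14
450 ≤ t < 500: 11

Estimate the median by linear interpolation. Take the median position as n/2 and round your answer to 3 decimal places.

Cumulative frequencies: 13, 33, 62, 84, 98, 109
n = 109; position = n/2 = 54.5.
This falls in the class 300 ≤ t < 350: L = 300, F = 33, f = 29, h = 50.
Median ≈ 300 + ((54.5 − 33) / 29) × 50 = 337.0690

337.069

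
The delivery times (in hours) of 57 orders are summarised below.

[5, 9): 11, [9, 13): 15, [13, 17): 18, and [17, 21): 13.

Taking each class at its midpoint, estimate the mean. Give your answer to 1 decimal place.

13.3

Midpoints: 7, 11, 15, 19
Σfm = 11×7 + 15×11 + 18×15 + 13×19 = 759
n = Σf = 57
Mean = 759 / 57 = 13.3158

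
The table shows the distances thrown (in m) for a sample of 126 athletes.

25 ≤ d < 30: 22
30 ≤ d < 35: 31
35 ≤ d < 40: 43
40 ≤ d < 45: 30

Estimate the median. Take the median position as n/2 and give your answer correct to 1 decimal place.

Cumulative frequencies: 22, 53, 96, 126
n = 126; position = n/2 = 63.
This falls in the class 35 ≤ d < 40: L = 35, F = 53, f = 43, h = 5.
Median ≈ 35 + ((63 − 53) / 43) × 5 = 36.1628

36.2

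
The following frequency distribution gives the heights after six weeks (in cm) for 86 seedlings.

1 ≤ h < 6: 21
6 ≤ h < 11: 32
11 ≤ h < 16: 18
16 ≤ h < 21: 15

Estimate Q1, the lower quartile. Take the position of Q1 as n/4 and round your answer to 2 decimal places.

Cumulative frequencies: 21, 53, 71, 86
n = 86; position = n/4 = 21.5.
This falls in the class 6 ≤ h < 11: L = 6, F = 21, f = 32, h = 5.
Lower quartile ≈ 6 + ((21.5 − 21) / 32) × 5 = 6.0781

6.08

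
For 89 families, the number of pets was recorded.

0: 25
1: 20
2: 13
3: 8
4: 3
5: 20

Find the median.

Cumulative frequencies: 25, 45, 58, 66, 69, 89
n = 89, so the median is the value in position (n+1)/2 = 45.
Position 45 falls at value 1.

1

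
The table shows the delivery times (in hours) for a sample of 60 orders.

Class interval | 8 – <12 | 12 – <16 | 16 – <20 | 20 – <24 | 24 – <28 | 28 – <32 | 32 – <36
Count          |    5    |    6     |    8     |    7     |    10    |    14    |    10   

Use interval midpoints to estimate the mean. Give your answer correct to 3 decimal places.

24.200

Midpoints: 10, 14, 18, 22, 26, 30, 34
Σfm = 5×10 + 6×14 + 8×18 + 7×22 + 10×26 + 14×30 + 10×34 = 1452
n = Σf = 60
Mean = 1452 / 60 = 24.2000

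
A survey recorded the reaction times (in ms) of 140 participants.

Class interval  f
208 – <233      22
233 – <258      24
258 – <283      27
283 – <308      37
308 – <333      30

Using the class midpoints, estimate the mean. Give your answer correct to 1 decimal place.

Midpoints: 220.5, 245.5, 270.5, 295.5, 320.5
Σfm = 22×220.5 + 24×245.5 + 27×270.5 + 37×295.5 + 30×320.5 = 38595
n = Σf = 140
Mean = 38595 / 140 = 275.6786

275.7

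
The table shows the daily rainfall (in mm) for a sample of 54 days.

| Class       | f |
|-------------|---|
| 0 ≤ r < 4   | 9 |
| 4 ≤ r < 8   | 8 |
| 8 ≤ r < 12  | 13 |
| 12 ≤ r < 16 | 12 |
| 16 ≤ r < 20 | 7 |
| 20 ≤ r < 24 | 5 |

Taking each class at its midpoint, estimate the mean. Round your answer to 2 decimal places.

Midpoints: 2, 6, 10, 14, 18, 22
Σfm = 9×2 + 8×6 + 13×10 + 12×14 + 7×18 + 5×22 = 600
n = Σf = 54
Mean = 600 / 54 = 11.1111

11.11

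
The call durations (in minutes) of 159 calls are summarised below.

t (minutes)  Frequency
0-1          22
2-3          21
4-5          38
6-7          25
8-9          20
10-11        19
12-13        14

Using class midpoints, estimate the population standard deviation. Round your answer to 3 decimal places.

Midpoints: 0.5, 2.5, 4.5, 6.5, 8.5, 10.5, 12.5
n = 159, Σfm = 941.5, mean = 5.9214
Σfm² = 7689.75
Σf(m − x̄)² = Σfm² − (Σfm)²/n = 7689.75 − 941.5²/159 = 2114.7673
Population variance = 2114.7673 / 159 = 13.3004
Standard deviation = √13.3004 = 3.6470

3.647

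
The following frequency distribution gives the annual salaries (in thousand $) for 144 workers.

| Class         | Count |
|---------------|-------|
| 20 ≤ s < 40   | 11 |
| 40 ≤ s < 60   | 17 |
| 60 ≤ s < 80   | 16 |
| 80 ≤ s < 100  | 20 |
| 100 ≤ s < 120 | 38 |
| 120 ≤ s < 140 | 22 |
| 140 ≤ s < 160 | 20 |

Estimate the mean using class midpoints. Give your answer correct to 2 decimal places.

Midpoints: 30, 50, 70, 90, 110, 130, 150
Σfm = 11×30 + 17×50 + 16×70 + 20×90 + 38×110 + 22×130 + 20×150 = 14140
n = Σf = 144
Mean = 14140 / 144 = 98.1944

98.19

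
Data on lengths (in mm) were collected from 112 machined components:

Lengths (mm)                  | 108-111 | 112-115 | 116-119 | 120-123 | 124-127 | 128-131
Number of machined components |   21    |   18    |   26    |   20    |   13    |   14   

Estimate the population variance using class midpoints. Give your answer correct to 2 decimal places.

Midpoints: 109.5, 113.5, 117.5, 121.5, 125.5, 129.5
n = 112, Σfm = 13272, mean = 118.5000
Σfm² = 1577420
Σf(m − x̄)² = Σfm² − (Σfm)²/n = 1577420 − 13272²/112 = 4688.0000
Population variance = 4688.0000 / 112 = 41.8571

41.86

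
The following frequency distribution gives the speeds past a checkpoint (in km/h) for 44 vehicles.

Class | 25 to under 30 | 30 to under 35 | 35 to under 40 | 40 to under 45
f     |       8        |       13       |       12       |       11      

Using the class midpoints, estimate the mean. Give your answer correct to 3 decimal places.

35.455

Midpoints: 27.5, 32.5, 37.5, 42.5
Σfm = 8×27.5 + 13×32.5 + 12×37.5 + 11×42.5 = 1560
n = Σf = 44
Mean = 1560 / 44 = 35.4545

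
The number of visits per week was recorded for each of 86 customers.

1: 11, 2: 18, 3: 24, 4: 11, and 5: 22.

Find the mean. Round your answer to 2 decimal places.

Values: 1, 2, 3, 4, 5
Σfx = 11×1 + 18×2 + 24×3 + 11×4 + 22×5 = 273
n = Σf = 86
Mean = 273 / 86 = 3.1744

3.17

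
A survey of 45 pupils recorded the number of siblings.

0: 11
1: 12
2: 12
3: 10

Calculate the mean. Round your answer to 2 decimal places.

Values: 0, 1, 2, 3
Σfx = 11×0 + 12×1 + 12×2 + 10×3 = 66
n = Σf = 45
Mean = 66 / 45 = 1.4667

1.47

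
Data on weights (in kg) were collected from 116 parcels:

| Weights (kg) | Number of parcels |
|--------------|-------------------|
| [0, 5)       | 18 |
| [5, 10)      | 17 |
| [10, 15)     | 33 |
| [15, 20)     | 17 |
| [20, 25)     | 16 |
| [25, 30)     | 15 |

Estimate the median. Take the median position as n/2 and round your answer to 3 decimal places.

13.485

Cumulative frequencies: 18, 35, 68, 85, 101, 116
n = 116; position = n/2 = 58.
This falls in the class [10, 15): L = 10, F = 35, f = 33, h = 5.
Median ≈ 10 + ((58 − 35) / 33) × 5 = 13.4848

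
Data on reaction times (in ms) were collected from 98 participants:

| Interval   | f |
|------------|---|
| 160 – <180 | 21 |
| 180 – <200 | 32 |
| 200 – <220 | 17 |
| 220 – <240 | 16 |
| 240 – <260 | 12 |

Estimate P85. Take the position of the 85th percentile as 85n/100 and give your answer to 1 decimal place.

236.6

Cumulative frequencies: 21, 53, 70, 86, 98
n = 98; position = 85n/100 = 83.3.
This falls in the class 220 – <240: L = 220, F = 70, f = 16, h = 20.
85th percentile ≈ 220 + ((83.3 − 70) / 16) × 20 = 236.6250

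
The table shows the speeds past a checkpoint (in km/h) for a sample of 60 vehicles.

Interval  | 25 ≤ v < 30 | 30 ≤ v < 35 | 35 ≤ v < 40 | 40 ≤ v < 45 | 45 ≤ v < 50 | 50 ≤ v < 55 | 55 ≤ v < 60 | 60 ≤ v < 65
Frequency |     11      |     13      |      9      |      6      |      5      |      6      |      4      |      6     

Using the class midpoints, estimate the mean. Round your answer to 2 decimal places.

41.25

Midpoints: 27.5, 32.5, 37.5, 42.5, 47.5, 52.5, 57.5, 62.5
Σfm = 11×27.5 + 13×32.5 + 9×37.5 + 6×42.5 + 5×47.5 + 6×52.5 + 4×57.5 + 6×62.5 = 2475
n = Σf = 60
Mean = 2475 / 60 = 41.2500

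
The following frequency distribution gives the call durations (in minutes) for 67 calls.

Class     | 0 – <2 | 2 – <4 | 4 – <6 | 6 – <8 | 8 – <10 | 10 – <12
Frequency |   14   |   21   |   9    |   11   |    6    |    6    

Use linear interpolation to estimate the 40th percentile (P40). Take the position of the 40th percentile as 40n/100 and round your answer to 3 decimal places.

3.219

Cumulative frequencies: 14, 35, 44, 55, 61, 67
n = 67; position = 40n/100 = 26.8.
This falls in the class 2 – <4: L = 2, F = 14, f = 21, h = 2.
40th percentile ≈ 2 + ((26.8 − 14) / 21) × 2 = 3.2190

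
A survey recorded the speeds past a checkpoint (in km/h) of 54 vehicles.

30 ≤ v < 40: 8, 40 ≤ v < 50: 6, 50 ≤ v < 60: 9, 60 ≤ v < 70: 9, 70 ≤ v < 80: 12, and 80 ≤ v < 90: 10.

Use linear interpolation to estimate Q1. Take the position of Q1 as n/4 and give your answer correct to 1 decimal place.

Cumulative frequencies: 8, 14, 23, 32, 44, 54
n = 54; position = n/4 = 13.5.
This falls in the class 40 ≤ v < 50: L = 40, F = 8, f = 6, h = 10.
Lower quartile ≈ 40 + ((13.5 − 8) / 6) × 10 = 49.1667

49.2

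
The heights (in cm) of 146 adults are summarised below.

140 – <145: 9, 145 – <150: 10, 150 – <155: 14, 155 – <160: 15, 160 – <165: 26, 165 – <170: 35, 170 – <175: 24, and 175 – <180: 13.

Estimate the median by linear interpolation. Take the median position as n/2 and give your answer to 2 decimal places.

164.81

Cumulative frequencies: 9, 19, 33, 48, 74, 109, 133, 146
n = 146; position = n/2 = 73.
This falls in the class 160 – <165: L = 160, F = 48, f = 26, h = 5.
Median ≈ 160 + ((73 − 48) / 26) × 5 = 164.8077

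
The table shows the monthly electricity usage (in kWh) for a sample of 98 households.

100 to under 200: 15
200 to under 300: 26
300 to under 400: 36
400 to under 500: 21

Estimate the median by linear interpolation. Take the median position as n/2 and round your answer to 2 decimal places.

322.22

Cumulative frequencies: 15, 41, 77, 98
n = 98; position = n/2 = 49.
This falls in the class 300 to under 400: L = 300, F = 41, f = 36, h = 100.
Median ≈ 300 + ((49 − 41) / 36) × 100 = 322.2222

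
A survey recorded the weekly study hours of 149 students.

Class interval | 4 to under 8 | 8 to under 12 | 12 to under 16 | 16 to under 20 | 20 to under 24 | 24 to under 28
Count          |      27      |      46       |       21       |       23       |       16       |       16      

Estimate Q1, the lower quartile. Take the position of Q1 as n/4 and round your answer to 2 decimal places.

8.89

Cumulative frequencies: 27, 73, 94, 117, 133, 149
n = 149; position = n/4 = 37.25.
This falls in the class 8 to under 12: L = 8, F = 27, f = 46, h = 4.
Lower quartile ≈ 8 + ((37.25 − 27) / 46) × 4 = 8.8913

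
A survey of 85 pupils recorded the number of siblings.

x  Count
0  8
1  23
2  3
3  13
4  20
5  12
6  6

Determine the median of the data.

Cumulative frequencies: 8, 31, 34, 47, 67, 79, 85
n = 85, so the median is the value in position (n+1)/2 = 43.
Position 43 falls at value 3.

3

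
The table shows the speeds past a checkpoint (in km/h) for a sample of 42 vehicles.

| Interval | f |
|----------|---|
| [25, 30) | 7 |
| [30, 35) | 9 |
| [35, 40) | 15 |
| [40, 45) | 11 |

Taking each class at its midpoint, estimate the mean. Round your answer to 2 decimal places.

Midpoints: 27.5, 32.5, 37.5, 42.5
Σfm = 7×27.5 + 9×32.5 + 15×37.5 + 11×42.5 = 1515
n = Σf = 42
Mean = 1515 / 42 = 36.0714

36.07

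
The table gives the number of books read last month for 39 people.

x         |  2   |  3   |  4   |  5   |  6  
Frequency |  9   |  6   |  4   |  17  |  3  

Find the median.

5

Cumulative frequencies: 9, 15, 19, 36, 39
n = 39, so the median is the value in position (n+1)/2 = 20.
Position 20 falls at value 5.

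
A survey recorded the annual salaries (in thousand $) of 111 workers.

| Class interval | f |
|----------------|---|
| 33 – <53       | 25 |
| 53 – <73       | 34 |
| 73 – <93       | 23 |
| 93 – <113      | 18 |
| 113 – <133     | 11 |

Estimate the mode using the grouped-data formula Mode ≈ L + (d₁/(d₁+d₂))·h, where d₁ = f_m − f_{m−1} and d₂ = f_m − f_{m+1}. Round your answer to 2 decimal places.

62.00

Modal class: 53 – <73 (highest frequency 34).
d₁ = 34 − 25 = 9, d₂ = 34 − 23 = 11
Mode ≈ 53 + (9/(9+11)) × 20 = 53 + 9.0000 = 62.0000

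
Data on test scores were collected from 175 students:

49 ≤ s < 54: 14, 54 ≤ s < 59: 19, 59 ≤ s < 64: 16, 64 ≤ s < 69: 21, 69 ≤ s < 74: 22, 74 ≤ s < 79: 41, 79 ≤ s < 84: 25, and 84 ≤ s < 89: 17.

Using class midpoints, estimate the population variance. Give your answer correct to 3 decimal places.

110.101

Midpoints: 51.5, 56.5, 61.5, 66.5, 71.5, 76.5, 81.5, 86.5
n = 175, Σfm = 12392.5, mean = 70.8143
Σfm² = 896833.75
Σf(m − x̄)² = Σfm² − (Σfm)²/n = 896833.75 − 12392.5²/175 = 19267.7143
Population variance = 19267.7143 / 175 = 110.1012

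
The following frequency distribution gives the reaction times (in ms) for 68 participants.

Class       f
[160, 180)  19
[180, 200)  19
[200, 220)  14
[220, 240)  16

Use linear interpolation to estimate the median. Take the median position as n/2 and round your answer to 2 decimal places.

Cumulative frequencies: 19, 38, 52, 68
n = 68; position = n/2 = 34.
This falls in the class [180, 200): L = 180, F = 19, f = 19, h = 20.
Median ≈ 180 + ((34 − 19) / 19) × 20 = 195.7895

195.79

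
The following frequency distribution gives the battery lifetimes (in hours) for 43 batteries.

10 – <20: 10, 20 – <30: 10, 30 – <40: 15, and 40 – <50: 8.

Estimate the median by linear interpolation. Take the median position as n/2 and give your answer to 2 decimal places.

31.00

Cumulative frequencies: 10, 20, 35, 43
n = 43; position = n/2 = 21.5.
This falls in the class 30 – <40: L = 30, F = 20, f = 15, h = 10.
Median ≈ 30 + ((21.5 − 20) / 15) × 10 = 31.0000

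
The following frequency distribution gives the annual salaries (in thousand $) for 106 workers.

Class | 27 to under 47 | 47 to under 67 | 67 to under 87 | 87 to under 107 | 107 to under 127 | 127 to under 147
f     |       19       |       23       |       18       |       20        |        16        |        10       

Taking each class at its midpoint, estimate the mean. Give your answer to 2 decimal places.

80.96

Midpoints: 37, 57, 77, 97, 117, 137
Σfm = 19×37 + 23×57 + 18×77 + 20×97 + 16×117 + 10×137 = 8582
n = Σf = 106
Mean = 8582 / 106 = 80.9623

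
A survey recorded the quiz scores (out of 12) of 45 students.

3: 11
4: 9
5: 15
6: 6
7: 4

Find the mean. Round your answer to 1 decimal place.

Values: 3, 4, 5, 6, 7
Σfx = 11×3 + 9×4 + 15×5 + 6×6 + 4×7 = 208
n = Σf = 45
Mean = 208 / 45 = 4.6222

4.6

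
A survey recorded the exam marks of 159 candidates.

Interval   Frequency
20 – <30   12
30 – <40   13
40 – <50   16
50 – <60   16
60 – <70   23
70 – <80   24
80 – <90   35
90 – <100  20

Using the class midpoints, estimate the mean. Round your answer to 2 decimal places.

66.19

Midpoints: 25, 35, 45, 55, 65, 75, 85, 95
Σfm = 12×25 + 13×35 + 16×45 + 16×55 + 23×65 + 24×75 + 35×85 + 20×95 = 10525
n = Σf = 159
Mean = 10525 / 159 = 66.1950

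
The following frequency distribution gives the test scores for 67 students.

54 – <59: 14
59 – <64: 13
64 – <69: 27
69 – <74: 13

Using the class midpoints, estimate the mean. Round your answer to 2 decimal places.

64.41

Midpoints: 56.5, 61.5, 66.5, 71.5
Σfm = 14×56.5 + 13×61.5 + 27×66.5 + 13×71.5 = 4315.5
n = Σf = 67
Mean = 4315.5 / 67 = 64.4104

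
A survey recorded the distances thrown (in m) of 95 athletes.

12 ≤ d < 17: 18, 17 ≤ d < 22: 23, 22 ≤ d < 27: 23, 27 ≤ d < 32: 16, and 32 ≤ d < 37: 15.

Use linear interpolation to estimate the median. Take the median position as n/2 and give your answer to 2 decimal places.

Cumulative frequencies: 18, 41, 64, 80, 95
n = 95; position = n/2 = 47.5.
This falls in the class 22 ≤ d < 27: L = 22, F = 41, f = 23, h = 5.
Median ≈ 22 + ((47.5 − 41) / 23) × 5 = 23.4130

23.41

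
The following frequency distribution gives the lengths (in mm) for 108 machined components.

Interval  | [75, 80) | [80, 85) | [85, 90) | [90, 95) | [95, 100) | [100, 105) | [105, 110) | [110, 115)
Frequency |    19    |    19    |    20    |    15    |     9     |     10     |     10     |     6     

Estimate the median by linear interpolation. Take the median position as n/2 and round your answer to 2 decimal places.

Cumulative frequencies: 19, 38, 58, 73, 82, 92, 102, 108
n = 108; position = n/2 = 54.
This falls in the class [85, 90): L = 85, F = 38, f = 20, h = 5.
Median ≈ 85 + ((54 − 38) / 20) × 5 = 89.0000

89.00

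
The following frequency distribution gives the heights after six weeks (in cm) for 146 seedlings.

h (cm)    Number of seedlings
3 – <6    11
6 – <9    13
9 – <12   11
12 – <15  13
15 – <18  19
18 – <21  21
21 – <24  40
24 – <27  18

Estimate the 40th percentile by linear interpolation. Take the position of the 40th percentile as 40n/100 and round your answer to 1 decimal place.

Cumulative frequencies: 11, 24, 35, 48, 67, 88, 128, 146
n = 146; position = 40n/100 = 58.4.
This falls in the class 15 – <18: L = 15, F = 48, f = 19, h = 3.
40th percentile ≈ 15 + ((58.4 − 48) / 19) × 3 = 16.6421

16.6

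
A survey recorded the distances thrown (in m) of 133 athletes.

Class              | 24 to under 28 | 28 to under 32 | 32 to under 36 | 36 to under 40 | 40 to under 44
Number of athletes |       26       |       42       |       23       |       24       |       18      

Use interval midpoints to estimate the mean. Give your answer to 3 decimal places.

32.977

Midpoints: 26, 30, 34, 38, 42
Σfm = 26×26 + 42×30 + 23×34 + 24×38 + 18×42 = 4386
n = Σf = 133
Mean = 4386 / 133 = 32.9774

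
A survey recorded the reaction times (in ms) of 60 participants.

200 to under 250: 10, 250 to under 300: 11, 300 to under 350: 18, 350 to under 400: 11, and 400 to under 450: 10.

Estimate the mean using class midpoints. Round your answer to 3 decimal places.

325.000

Midpoints: 225, 275, 325, 375, 425
Σfm = 10×225 + 11×275 + 18×325 + 11×375 + 10×425 = 19500
n = Σf = 60
Mean = 19500 / 60 = 325.0000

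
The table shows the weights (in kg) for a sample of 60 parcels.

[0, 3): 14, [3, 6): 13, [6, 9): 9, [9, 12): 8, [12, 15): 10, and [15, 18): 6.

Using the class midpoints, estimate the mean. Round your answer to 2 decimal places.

7.75

Midpoints: 1.5, 4.5, 7.5, 10.5, 13.5, 16.5
Σfm = 14×1.5 + 13×4.5 + 9×7.5 + 8×10.5 + 10×13.5 + 6×16.5 = 465
n = Σf = 60
Mean = 465 / 60 = 7.7500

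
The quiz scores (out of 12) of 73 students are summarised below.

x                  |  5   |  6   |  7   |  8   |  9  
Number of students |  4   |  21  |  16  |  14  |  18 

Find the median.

Cumulative frequencies: 4, 25, 41, 55, 73
n = 73, so the median is the value in position (n+1)/2 = 37.
Position 37 falls at value 7.

7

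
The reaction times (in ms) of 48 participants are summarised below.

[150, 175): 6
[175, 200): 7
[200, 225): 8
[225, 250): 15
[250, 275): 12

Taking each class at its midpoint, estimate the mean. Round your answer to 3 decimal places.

Midpoints: 162.5, 187.5, 212.5, 237.5, 262.5
Σfm = 6×162.5 + 7×187.5 + 8×212.5 + 15×237.5 + 12×262.5 = 10700
n = Σf = 48
Mean = 10700 / 48 = 222.9167

222.917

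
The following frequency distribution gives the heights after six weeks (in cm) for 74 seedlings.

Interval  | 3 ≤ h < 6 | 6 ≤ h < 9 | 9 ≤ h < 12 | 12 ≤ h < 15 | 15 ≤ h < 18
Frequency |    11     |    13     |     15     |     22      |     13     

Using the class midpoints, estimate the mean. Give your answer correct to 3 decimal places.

Midpoints: 4.5, 7.5, 10.5, 13.5, 16.5
Σfm = 11×4.5 + 13×7.5 + 15×10.5 + 22×13.5 + 13×16.5 = 816
n = Σf = 74
Mean = 816 / 74 = 11.0270

11.027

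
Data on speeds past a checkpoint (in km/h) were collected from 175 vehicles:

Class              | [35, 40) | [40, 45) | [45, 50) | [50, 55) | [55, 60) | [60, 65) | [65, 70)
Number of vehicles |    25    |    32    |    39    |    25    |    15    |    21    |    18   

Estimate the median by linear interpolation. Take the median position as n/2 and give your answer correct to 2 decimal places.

48.91

Cumulative frequencies: 25, 57, 96, 121, 136, 157, 175
n = 175; position = n/2 = 87.5.
This falls in the class [45, 50): L = 45, F = 57, f = 39, h = 5.
Median ≈ 45 + ((87.5 − 57) / 39) × 5 = 48.9103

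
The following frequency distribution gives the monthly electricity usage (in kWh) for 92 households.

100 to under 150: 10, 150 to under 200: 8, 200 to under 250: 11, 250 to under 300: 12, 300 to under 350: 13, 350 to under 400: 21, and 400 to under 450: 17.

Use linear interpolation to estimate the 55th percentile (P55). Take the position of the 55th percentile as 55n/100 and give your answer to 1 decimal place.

Cumulative frequencies: 10, 18, 29, 41, 54, 75, 92
n = 92; position = 55n/100 = 50.6.
This falls in the class 300 to under 350: L = 300, F = 41, f = 13, h = 50.
55th percentile ≈ 300 + ((50.6 − 41) / 13) × 50 = 336.9231

336.9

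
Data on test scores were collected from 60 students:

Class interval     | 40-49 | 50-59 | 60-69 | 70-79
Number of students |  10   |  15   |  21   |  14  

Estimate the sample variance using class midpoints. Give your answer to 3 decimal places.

Midpoints: 44.5, 54.5, 64.5, 74.5
n = 60, Σfm = 3660, mean = 61.0000
Σfm² = 229425
Σf(m − x̄)² = Σfm² − (Σfm)²/n = 229425 − 3660²/60 = 6165.0000
Sample variance = 6165.0000 / 59 = 104.4915

104.492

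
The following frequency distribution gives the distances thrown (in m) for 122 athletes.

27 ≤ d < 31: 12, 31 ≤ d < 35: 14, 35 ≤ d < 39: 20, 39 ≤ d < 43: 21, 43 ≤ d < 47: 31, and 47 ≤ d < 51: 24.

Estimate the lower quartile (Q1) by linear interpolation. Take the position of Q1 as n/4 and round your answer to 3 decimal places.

35.900

Cumulative frequencies: 12, 26, 46, 67, 98, 122
n = 122; position = n/4 = 30.5.
This falls in the class 35 ≤ d < 39: L = 35, F = 26, f = 20, h = 4.
Lower quartile ≈ 35 + ((30.5 − 26) / 20) × 4 = 35.9000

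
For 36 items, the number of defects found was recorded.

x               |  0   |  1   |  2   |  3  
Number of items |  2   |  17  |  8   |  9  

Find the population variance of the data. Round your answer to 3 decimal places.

Values: 0, 1, 2, 3
n = 36, Σfx = 60, mean = 1.6667
Σfx² = 130
Σf(x − x̄)² = Σfx² − (Σfx)²/n = 130 − 60²/36 = 30.0000
Population variance = 30.0000 / 36 = 0.8333

0.833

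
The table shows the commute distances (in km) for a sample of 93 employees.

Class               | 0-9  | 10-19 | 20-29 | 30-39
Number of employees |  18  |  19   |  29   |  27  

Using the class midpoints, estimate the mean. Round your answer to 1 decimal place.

21.5

Midpoints: 4.5, 14.5, 24.5, 34.5
Σfm = 18×4.5 + 19×14.5 + 29×24.5 + 27×34.5 = 1998.5
n = Σf = 93
Mean = 1998.5 / 93 = 21.4892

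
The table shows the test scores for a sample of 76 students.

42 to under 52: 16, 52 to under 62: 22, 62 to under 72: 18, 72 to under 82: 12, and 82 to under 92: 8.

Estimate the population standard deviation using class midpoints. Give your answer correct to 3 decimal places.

Midpoints: 47, 57, 67, 77, 87
n = 76, Σfm = 4832, mean = 63.5789
Σfm² = 319324
Σf(m − x̄)² = Σfm² − (Σfm)²/n = 319324 − 4832²/76 = 12110.5263
Population variance = 12110.5263 / 76 = 159.3490
Standard deviation = √159.3490 = 12.6234

12.623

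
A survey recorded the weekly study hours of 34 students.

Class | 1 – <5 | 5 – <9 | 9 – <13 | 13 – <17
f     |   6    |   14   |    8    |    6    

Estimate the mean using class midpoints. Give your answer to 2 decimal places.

Midpoints: 3, 7, 11, 15
Σfm = 6×3 + 14×7 + 8×11 + 6×15 = 294
n = Σf = 34
Mean = 294 / 34 = 8.6471

8.65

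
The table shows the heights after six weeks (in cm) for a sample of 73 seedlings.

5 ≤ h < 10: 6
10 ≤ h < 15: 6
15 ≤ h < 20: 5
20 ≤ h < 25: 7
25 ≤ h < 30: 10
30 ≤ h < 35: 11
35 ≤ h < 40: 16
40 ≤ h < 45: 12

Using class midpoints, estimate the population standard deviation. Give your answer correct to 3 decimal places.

11.019

Midpoints: 7.5, 12.5, 17.5, 22.5, 27.5, 32.5, 37.5, 42.5
n = 73, Σfm = 2107.5, mean = 28.8699
Σfm² = 69706.25
Σf(m − x̄)² = Σfm² − (Σfm)²/n = 69706.25 − 2107.5²/73 = 8863.0137
Population variance = 8863.0137 / 73 = 121.4111
Standard deviation = √121.4111 = 11.0187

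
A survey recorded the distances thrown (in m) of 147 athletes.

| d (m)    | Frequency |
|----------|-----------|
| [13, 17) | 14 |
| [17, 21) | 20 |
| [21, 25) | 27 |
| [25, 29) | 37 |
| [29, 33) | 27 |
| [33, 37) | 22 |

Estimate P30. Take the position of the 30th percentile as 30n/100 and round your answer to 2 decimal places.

22.50

Cumulative frequencies: 14, 34, 61, 98, 125, 147
n = 147; position = 30n/100 = 44.1.
This falls in the class [21, 25): L = 21, F = 34, f = 27, h = 4.
30th percentile ≈ 21 + ((44.1 − 34) / 27) × 4 = 22.4963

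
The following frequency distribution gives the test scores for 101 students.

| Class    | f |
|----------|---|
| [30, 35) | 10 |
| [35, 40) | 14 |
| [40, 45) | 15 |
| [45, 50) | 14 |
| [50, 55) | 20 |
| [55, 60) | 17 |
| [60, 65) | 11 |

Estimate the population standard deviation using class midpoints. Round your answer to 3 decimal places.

Midpoints: 32.5, 37.5, 42.5, 47.5, 52.5, 57.5, 62.5
n = 101, Σfm = 4867.5, mean = 48.1931
Σfm² = 243231.25
Σf(m − x̄)² = Σfm² − (Σfm)²/n = 243231.25 − 4867.5²/101 = 8651.4851
Population variance = 8651.4851 / 101 = 85.6583
Standard deviation = √85.6583 = 9.2552

9.255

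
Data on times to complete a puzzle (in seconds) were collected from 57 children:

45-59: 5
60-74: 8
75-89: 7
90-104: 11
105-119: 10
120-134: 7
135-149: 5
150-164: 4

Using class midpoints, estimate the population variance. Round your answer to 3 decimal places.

Midpoints: 52, 67, 82, 97, 112, 127, 142, 157
n = 57, Σfm = 5784, mean = 101.4737
Σfm² = 637758
Σf(m − x̄)² = Σfm² − (Σfm)²/n = 637758 − 5784²/57 = 50834.2105
Population variance = 50834.2105 / 57 = 891.8283

891.828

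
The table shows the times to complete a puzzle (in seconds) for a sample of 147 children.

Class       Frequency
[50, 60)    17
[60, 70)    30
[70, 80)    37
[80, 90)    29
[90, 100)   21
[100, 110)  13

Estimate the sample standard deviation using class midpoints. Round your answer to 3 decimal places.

14.656

Midpoints: 55, 65, 75, 85, 95, 105
n = 147, Σfm = 11485, mean = 78.1293
Σfm² = 928675
Σf(m − x̄)² = Σfm² − (Σfm)²/n = 928675 − 11485²/147 = 31360.5442
Sample variance = 31360.5442 / 146 = 214.7982
Standard deviation = √214.7982 = 14.6560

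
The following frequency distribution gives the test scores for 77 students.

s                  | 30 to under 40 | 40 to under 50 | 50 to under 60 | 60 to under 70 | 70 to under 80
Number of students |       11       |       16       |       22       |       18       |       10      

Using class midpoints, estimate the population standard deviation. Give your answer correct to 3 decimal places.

12.379

Midpoints: 35, 45, 55, 65, 75
n = 77, Σfm = 4235, mean = 55.0000
Σfm² = 244725
Σf(m − x̄)² = Σfm² − (Σfm)²/n = 244725 − 4235²/77 = 11800.0000
Population variance = 11800.0000 / 77 = 153.2468
Standard deviation = √153.2468 = 12.3793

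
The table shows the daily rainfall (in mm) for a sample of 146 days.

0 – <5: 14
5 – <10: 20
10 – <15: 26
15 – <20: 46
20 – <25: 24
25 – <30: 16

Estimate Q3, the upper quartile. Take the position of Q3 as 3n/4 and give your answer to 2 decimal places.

20.73

Cumulative frequencies: 14, 34, 60, 106, 130, 146
n = 146; position = 3n/4 = 109.5.
This falls in the class 20 – <25: L = 20, F = 106, f = 24, h = 5.
Upper quartile ≈ 20 + ((109.5 − 106) / 24) × 5 = 20.7292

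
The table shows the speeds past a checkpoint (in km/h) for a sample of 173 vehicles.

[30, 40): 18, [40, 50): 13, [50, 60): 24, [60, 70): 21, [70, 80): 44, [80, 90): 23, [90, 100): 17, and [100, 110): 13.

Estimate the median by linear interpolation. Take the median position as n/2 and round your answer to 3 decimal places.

72.386

Cumulative frequencies: 18, 31, 55, 76, 120, 143, 160, 173
n = 173; position = n/2 = 86.5.
This falls in the class [70, 80): L = 70, F = 76, f = 44, h = 10.
Median ≈ 70 + ((86.5 − 76) / 44) × 10 = 72.3864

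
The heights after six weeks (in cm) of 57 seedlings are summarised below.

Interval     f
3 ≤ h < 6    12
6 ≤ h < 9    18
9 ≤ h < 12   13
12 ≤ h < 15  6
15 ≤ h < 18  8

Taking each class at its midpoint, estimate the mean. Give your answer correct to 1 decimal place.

Midpoints: 4.5, 7.5, 10.5, 13.5, 16.5
Σfm = 12×4.5 + 18×7.5 + 13×10.5 + 6×13.5 + 8×16.5 = 538.5
n = Σf = 57
Mean = 538.5 / 57 = 9.4474

9.4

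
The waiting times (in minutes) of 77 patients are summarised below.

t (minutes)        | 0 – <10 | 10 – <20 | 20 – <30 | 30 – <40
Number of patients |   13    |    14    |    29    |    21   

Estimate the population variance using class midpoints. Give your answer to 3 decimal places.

Midpoints: 5, 15, 25, 35
n = 77, Σfm = 1735, mean = 22.5325
Σfm² = 47325
Σf(m − x̄)² = Σfm² − (Σfm)²/n = 47325 − 1735²/77 = 8231.1688
Population variance = 8231.1688 / 77 = 106.8983

106.898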